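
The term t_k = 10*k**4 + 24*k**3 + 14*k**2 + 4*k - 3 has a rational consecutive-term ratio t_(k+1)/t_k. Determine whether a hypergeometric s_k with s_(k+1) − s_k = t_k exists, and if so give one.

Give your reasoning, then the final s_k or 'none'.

s_k = k*(2*k**4 + k**3 - 4*k**2 + k - 3)

r(k) = (10*k**4 + 64*k**3 + 146*k**2 + 144*k + 49)/(10*k**4 + 24*k**3 + 14*k**2 + 4*k - 3) after simplifying.
Normal form (A,B,C) = (1, 1, k**4 + 12*k**3/5 + 7*k**2/5 + 2*k/5 - 3/10).
Solve (1)·f(k+1) − (1)·f(k) = k**4 + 12*k**3/5 + 7*k**2/5 + 2*k/5 - 3/10.
d = 5 from the (0,0,4) case.
A polynomial solution: f(k) = k*(2*k**4 + k**3 - 4*k**2 + k - 3)/10.
Certificate R = B(k−1)f/C = k*(2*k**4 + k**3 - 4*k**2 + k - 3)/(10*k**4 + 24*k**3 + 14*k**2 + 4*k - 3) gives s_k = k*(2*k**4 + k**3 - 4*k**2 + k - 3).
Verify: 10*k**4 + 24*k**3 + 14*k**2 + 4*k - 3 matches t_k.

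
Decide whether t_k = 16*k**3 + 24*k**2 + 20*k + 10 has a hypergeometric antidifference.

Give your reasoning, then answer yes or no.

Yes. s_k = 2*k*(2*k**3 + k + 2).

r(k) = (8*k**3 + 36*k**2 + 58*k + 35)/(8*k**3 + 12*k**2 + 10*k + 5) after simplifying.
Normal form (A,B,C) = (1, 1, k**3 + 3*k**2/2 + 5*k/4 + 5/8).
Key eq: (1)·f(k+1) = (1)·f(k) + (k**3 + 3*k**2/2 + 5*k/4 + 5/8).
Bound: deg f ≤ 4.
A polynomial solution: f(k) = k*(2*k**3 + k + 2)/8.
Then R = B(k−1)f/C = k*(2*k**3 + k + 2)/(8*k**3 + 12*k**2 + 10*k + 5), so s_k = R(k)·t_k = 2*k*(2*k**3 + k + 2).
Verify: 16*k**3 + 24*k**2 + 20*k + 10 matches t_k.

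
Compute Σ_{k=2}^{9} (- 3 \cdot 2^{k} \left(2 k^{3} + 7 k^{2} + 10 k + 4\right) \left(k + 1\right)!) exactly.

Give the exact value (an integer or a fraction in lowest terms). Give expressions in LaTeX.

Σ = -12262440959712

Compute t_(k+1)/t_k: get 2*(2*k**4 + 17*k**3 + 56*k**2 + 83*k + 46)/(2*k**3 + 7*k**2 + 10*k + 4).
Gosper form: A/B · C(k+1)/C(k) with A=2*k + 4, B=1, C=k**3 + 7*k**2/2 + 5*k + 2.
Solve (2*k + 4)·f(k+1) − (1)·f(k) = k**3 + 7*k**2/2 + 5*k + 2.
From deg A=1, deg B=0, deg C=3: d=2.
Solving with deg f ≤ 2: f(k) = k**2/2.
Get s_k = R·t_k = -3*2**k*k**2*factorial(k + 1) with R(k) = B(k−1)f(k)/C(k) = k**2/(2*k**3 + 7*k**2 + 10*k + 4).
s_(k+1) − s_k = -3*2**k*(2*k**3 + 7*k**2 + 10*k + 4)*factorial(k + 1) = t_k.
Σ_(k=2)^(9) t_k = s_(10) − s_(2) = -12262440960000 − (-288) = -12262440959712.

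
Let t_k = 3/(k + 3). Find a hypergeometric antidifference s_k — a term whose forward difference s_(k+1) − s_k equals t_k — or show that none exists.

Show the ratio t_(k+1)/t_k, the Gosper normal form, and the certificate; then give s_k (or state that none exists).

not Gosper-summable; s_k does not exist

t_(k+1)/t_k = (k + 3)/(k + 4).
Factor: A=k + 3; B=k + 4; C=1.
Need (k + 3)·f(k+1) − (k + 3)·f(k) = 1.
d = 0 from the (1,1,0) case.
Generic f = c0 gives residual -1; -1 = 0 cannot hold, so t_k is not Gosper-summable.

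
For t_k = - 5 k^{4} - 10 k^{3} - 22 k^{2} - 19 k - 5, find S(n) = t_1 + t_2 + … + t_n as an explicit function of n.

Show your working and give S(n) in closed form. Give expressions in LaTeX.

S(n) = n \left(- n^{4} - 5 n^{3} - 14 n^{2} - 23 n - 18\right)

Compute t_(k+1)/t_k: get (5*k**4 + 30*k**3 + 82*k**2 + 113*k + 61)/(5*k**4 + 10*k**3 + 22*k**2 + 19*k + 5).
Take A(k)=1, B(k)=1, C(k)=k**4 + 2*k**3 + 22*k**2/5 + 19*k/5 + 1.
Set up (1)·f(k+1) − (1)·f(k) − (k**4 + 2*k**3 + 22*k**2/5 + 19*k/5 + 1) = 0.
deg f ≤ 5 (via 0,0,4).
A polynomial solution: f(k) = k*(k**4 + 4*k**2 + k - 1)/5.
So s_k = (B(k−1)f/C)·t_k = (k*(k**4 + 4*k**2 + k - 1)/(5*k**4 + 10*k**3 + 22*k**2 + 19*k + 5))·t_k = k*(-k**4 - 4*k**2 - k + 1).
s_(k+1) − s_k = -5*k**4 - 10*k**3 - 22*k**2 - 19*k - 5 = t_k.
Telescope: S(n) = s_(n+1) − s_(1) = -n**5 - 5*n**4 - 14*n**3 - 23*n**2 - 18*n - 5 − (-5) = n*(-n**4 - 5*n**3 - 14*n**2 - 23*n - 18).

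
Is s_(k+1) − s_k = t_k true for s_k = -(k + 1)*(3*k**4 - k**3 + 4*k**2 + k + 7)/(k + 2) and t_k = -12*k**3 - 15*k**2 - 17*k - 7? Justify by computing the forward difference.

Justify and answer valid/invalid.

Invalid: residual (9*k**4 + 40*k**3 + 43*k**2 + 40*k + 7)/(k**2 + 5*k + 6) ≠ 0.

s_(k+1) = -(k + 2)*(k + 3*(k + 1)**4 - (k + 1)**3 + 4*(k + 1)**2 + 8)/(k + 3)
s_(k+1) − s_k = (-12*k**5 - 66*k**4 - 124*k**3 - 139*k**2 - 97*k - 35)/(k**2 + 5*k + 6)
(s_(k+1) − s_k) − t_k = (9*k**4 + 40*k**3 + 43*k**2 + 40*k + 7)/(k**2 + 5*k + 6)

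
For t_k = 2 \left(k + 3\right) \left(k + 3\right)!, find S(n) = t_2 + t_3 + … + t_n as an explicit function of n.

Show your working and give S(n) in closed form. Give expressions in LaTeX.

S(n) = 2 \left(n + 4\right)! - 240

r(k) = (k + 4)**2/(k + 3) after simplifying.
Gosper form: A/B · C(k+1)/C(k) with A=k + 4, B=1, C=k + 3.
Key eq: (k + 4)·f(k+1) = (1)·f(k) + (k + 3).
d = 0 from the (1,0,1) case.
Solving with deg f ≤ 0: f(k) = 1.
So s_k = (B(k−1)f/C)·t_k = (1/(k + 3))·t_k = 2*factorial(k + 3).
Verify: 2*(k + 3)*factorial(k + 3) matches t_k.
Telescope: S(n) = s_(n+1) − s_(2) = 2*factorial(n + 4) − (240) = 2*factorial(n + 4) - 240.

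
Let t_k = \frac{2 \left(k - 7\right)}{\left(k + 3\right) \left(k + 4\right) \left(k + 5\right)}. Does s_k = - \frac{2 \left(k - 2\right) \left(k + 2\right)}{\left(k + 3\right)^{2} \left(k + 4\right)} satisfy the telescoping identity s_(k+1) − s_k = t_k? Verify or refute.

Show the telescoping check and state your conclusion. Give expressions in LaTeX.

Invalid: residual \frac{2 \left(- 2 k^{2} + k + 31\right)}{k^{5} + 19 k^{4} + 143 k^{3} + 533 k^{2} + 984 k + 720} ≠ 0.

s_(k+1) = -2*(k - 1)*(k + 3)/((k + 4)**2*(k + 5))
s_(k+1) − s_k = 2*((k - 2)*(k + 2)*(k + 4)*(k + 5) - (k - 1)*(k + 3)**3)/((k + 3)**2*(k + 4)**2*(k + 5))
(s_(k+1) − s_k) − t_k = 2*(-2*k**2 + k + 31)/(k**5 + 19*k**4 + 143*k**3 + 533*k**2 + 984*k + 720)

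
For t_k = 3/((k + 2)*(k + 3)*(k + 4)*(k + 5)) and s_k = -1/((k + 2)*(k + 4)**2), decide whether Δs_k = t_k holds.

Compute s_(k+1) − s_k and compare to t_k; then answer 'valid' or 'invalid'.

Invalid: residual (-4*k - 17)/(k**6 + 23*k**5 + 217*k**4 + 1073*k**3 + 2926*k**2 + 4160*k + 2400) ≠ 0.

s_(k+1) = -1/((k + 3)*(k + 5)**2)
s_(k+1) − s_k = -1/((k + 3)*(k + 5)**2) + 1/((k + 2)*(k + 4)**2)
(s_(k+1) − s_k) − t_k = (-4*k - 17)/(k**6 + 23*k**5 + 217*k**4 + 1073*k**3 + 2926*k**2 + 4160*k + 2400)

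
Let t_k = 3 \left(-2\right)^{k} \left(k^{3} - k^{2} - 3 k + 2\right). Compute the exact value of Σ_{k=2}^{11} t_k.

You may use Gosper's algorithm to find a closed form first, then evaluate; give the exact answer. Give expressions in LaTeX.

Σ = -5275656

Ratio r(k) = 2*(-k**3 - 2*k**2 + 2*k + 1)/(k**3 - k**2 - 3*k + 2).
Factor: A=-2; B=1; C=k**3 - k**2 - 3*k + 2.
Solve (-2)·f(k+1) − (1)·f(k) = k**3 - k**2 - 3*k + 2.
deg f ≤ 3 (via 0,0,3).
Solving with deg f ≤ 3: f(k) = -(k**3 - 3*k**2 - k + 4)/3.
Get s_k = R·t_k = (-2)**k*(-k**3 + 3*k**2 + k - 4) with R(k) = B(k−1)f(k)/C(k) = -(k**3 - 3*k**2 - k + 4)/(3*(k - 2)*(k**2 + k - 1)).
Check: Δs_k = 3*(-2)**k*(k**3 - k**2 - 3*k + 2). ✓
Sum = s_(12) − s_(2); s_(12) = -5275648, s_(2) = 8 ⇒ -5275656.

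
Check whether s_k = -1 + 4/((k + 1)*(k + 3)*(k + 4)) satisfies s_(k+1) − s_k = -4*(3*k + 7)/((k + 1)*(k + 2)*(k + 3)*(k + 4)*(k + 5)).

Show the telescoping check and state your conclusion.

s_(k+1) = -1 + 4/((k + 2)*(k + 4)*(k + 5))
s_(k+1) − s_k = 4*(-3*k - 7)/(k**5 + 15*k**4 + 85*k**3 + 225*k**2 + 274*k + 120)
(s_(k+1) − s_k) − t_k = 0

valid (s_(k+1) − s_k reduces to t_k)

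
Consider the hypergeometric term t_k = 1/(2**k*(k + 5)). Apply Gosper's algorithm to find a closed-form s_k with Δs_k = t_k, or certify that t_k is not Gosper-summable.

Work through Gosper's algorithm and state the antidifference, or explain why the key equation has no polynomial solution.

none — t_k is not Gosper-summable

t_(k+1)/t_k = (k + 5)/(2*(k + 6)).
Gosper form: A/B · C(k+1)/C(k) with A=k/2 + 5/2, B=k + 6, C=1.
Solve (k/2 + 5/2)·f(k+1) − (k + 5)·f(k) = 1.
Bound: deg f ≤ -1.
Negative degree bound (-1): no f exists, t_k not Gosper-summable.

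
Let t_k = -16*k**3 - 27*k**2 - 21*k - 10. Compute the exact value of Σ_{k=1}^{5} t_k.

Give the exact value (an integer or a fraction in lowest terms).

Ratio r(k) = (16*k**3 + 75*k**2 + 123*k + 74)/(16*k**3 + 27*k**2 + 21*k + 10).
Factor: A=1; B=1; C=k**3 + 27*k**2/16 + 21*k/16 + 5/8.
Set up (1)·f(k+1) − (1)·f(k) − (k**3 + 27*k**2/16 + 21*k/16 + 5/8) = 0.
Degrees (0,0,3) ⇒ d ≤ 4.
Match coefficients ⇒ f(k) = k*(k + 1)*(4*k**2 - 3*k + 4)/16.
Then R = B(k−1)f/C = k*(4*k**2 - 3*k + 4)/(16*k**2 + 11*k + 10), so s_k = R(k)·t_k = k*(-4*k**3 - k**2 - k - 4).
Δs = -16*k**3 - 27*k**2 - 21*k - 10, as required.
Sum = s_(6) − s_(1); s_(6) = -5460, s_(1) = -10 ⇒ -5450.

Σ = -5450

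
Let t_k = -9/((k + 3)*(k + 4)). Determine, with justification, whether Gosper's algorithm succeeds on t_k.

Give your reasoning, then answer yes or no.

Yes. s_k = -3*k/(k + 3).

Compute t_(k+1)/t_k: get (k + 3)/(k + 5).
A = k + 3, B = k + 5, C = 1.
Key eq: (k + 3)·f(k+1) = (k + 4)·f(k) + (1).
From deg A=1, deg B=1, deg C=0: d=1.
A polynomial solution: f(k) = k/3.
R(k) = B(k−1)·f(k)/C(k) = k*(k + 4)/3; s_k = R·t_k = -3*k/(k + 3).
Δs = -9/(k**2 + 7*k + 12), as required.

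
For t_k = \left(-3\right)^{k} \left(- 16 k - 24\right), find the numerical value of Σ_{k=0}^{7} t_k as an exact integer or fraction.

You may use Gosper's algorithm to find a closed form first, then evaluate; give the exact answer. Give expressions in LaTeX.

Ratio r(k) = 3*(-2*k - 5)/(2*k + 3).
Factor: A=-3; B=1; C=k + 3/2.
Solve (-3)·f(k+1) − (1)·f(k) = k + 3/2.
From deg A=0, deg B=0, deg C=1: d=1.
Solve for f: f(k) = -(4*k + 3)/16 (degree 1 ≤ 1).
Get s_k = R·t_k = (-3)**k*(4*k + 3) with R(k) = B(k−1)f(k)/C(k) = -(4*k + 3)/(8*(2*k + 3)).
Check: Δs_k = (-3)**k*(-16*k - 24). ✓
Σ_(k=0)^(7) t_k = s_(8) − s_(0) = 229635 − (3) = 229632.

Σ = 229632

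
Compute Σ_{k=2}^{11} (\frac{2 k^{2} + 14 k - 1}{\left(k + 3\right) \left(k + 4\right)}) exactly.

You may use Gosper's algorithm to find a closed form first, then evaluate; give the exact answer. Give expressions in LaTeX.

Σ = 50/3

t_(k+1)/t_k = (k + 3)*(14*k + 2*(k + 1)**2 + 13)/((k + 5)*(2*k**2 + 14*k - 1)).
A = k + 3, B = k + 5, C = k**2 + 7*k - 1/2.
f must satisfy (k + 3)·f(k+1) − (k + 4)·f(k) = k**2 + 7*k - 1/2.
deg f ≤ 2 (via 1,1,2).
Coefficient equations give f(k) = k*(6*k - 7)/6.
Then R = B(k−1)f/C = k*(k + 4)*(6*k - 7)/(3*(2*k**2 + 14*k - 1)), so s_k = R(k)·t_k = k*(6*k - 7)/(3*(k + 3)).
Verify: (2*k**2 + 14*k - 1)/(k**2 + 7*k + 12) matches t_k.
Evaluate s at k=12 and k=2: 52/3 and 2/3; difference 50/3.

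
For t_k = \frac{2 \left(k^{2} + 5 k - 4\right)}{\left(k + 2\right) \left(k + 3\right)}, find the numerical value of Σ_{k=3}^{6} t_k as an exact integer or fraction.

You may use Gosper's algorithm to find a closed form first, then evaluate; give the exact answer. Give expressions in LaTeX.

Σ = 56/9

t_(k+1)/t_k = (k + 2)*(5*k + (k + 1)**2 + 1)/((k + 4)*(k**2 + 5*k - 4)).
So A=k + 2 and B=k + 4, with C=k**2 + 5*k - 4.
Need (k + 2)·f(k+1) − (k + 3)·f(k) = k**2 + 5*k - 4.
From deg A=1, deg B=1, deg C=2: d=2.
Coefficient equations give f(k) = k*(k - 3).
Then R = B(k−1)f/C = k*(k - 3)*(k + 3)/(k**2 + 5*k - 4), so s_k = R(k)·t_k = 2*k*(k - 3)/(k + 2).
Check: Δs_k = 2*(k**2 + 5*k - 4)/(k**2 + 5*k + 6). ✓
Evaluate s at k=7 and k=3: 56/9 and 0; difference 56/9.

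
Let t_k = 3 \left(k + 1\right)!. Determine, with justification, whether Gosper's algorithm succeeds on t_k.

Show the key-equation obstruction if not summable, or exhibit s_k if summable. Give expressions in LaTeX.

No — negative degree bound, so no certificate f.

t_(k+1)/t_k = k + 2.
So A=k + 2 and B=1, with C=1.
Solve (k + 2)·f(k+1) − (1)·f(k) = 1.
Degrees (1,0,0) ⇒ d ≤ -1.
deg f ≤ -1 is impossible — no certificate.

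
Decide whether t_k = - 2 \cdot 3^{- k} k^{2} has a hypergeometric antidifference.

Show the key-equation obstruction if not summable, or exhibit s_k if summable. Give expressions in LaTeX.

t_(k+1)/t_k = (k + 1)**2/(3*k**2).
Gosper form: A/B · C(k+1)/C(k) with A=1/3, B=1, C=k**2.
Need (1/3)·f(k+1) − (1)·f(k) = k**2.
Bound: deg f ≤ 2.
A polynomial solution: f(k) = -3*(k**2 + k + 1)/2.
Get s_k = R·t_k = 3**(1 - k)*(k**2 + k + 1) with R(k) = B(k−1)f(k)/C(k) = -3*(k**2 + k + 1)/(2*k**2).
Check: Δs_k = -2*k**2/3**k. ✓

Yes. s_k = 3^{1 - k} \left(k^{2} + k + 1\right).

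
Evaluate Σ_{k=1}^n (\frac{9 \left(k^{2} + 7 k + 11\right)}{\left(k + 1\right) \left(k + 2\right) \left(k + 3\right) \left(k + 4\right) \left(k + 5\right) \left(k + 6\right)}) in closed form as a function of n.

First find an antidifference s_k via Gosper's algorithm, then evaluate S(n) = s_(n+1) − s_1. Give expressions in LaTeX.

Compute t_(k+1)/t_k: get (k + 1)*(7*k + (k + 1)**2 + 18)/((k + 7)*(k**2 + 7*k + 11)).
Normal form (A,B,C) = (k + 1, k + 7, k**2 + 7*k + 11).
f must satisfy (k + 1)·f(k+1) − (k + 6)·f(k) = k**2 + 7*k + 11.
deg f ≤ 5 (via 1,1,2).
Solving with deg f ≤ 5: f(k) = k*(k + 2)*(k + 4)*(k**2 + 9*k + 23)/45.
R(k) = B(k−1)·f(k)/C(k) = k*(k + 2)*(k + 4)*(k + 6)*(k**2 + 9*k + 23)/(45*(k**2 + 7*k + 11)); s_k = R·t_k = k*(k**2 + 9*k + 23)/(5*(k**3 + 9*k**2 + 23*k + 15)).
Verify: 9*(k**2 + 7*k + 11)/(k**6 + 21*k**5 + 175*k**4 + 735*k**3 + 1624*k**2 + 1764*k + 720) matches t_k.
s_(n+1) = (n**3 + 12*n**2 + 44*n + 33)/(5*(n**3 + 12*n**2 + 44*n + 48)) and s_(1) = 11/80, so S(n) = n*(n**2 + 12*n + 44)/(16*(n**3 + 12*n**2 + 44*n + 48)).

S(n) = \frac{n \left(n^{2} + 12 n + 44\right)}{16 \left(n^{3} + 12 n^{2} + 44 n + 48\right)}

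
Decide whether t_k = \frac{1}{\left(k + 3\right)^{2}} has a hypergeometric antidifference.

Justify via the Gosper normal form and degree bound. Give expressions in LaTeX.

Ratio r(k) = (k + 3)**2/(k + 4)**2.
So A=k**2 + 6*k + 9 and B=k**2 + 8*k + 16, with C=1.
Need (k**2 + 6*k + 9)·f(k+1) − (k**2 + 6*k + 9)·f(k) = 1.
From deg A=2, deg B=2, deg C=0: d=0.
Put f(k) = c0: A·f(k+1) − B(k−1)·f(k) − C = -1; need -1 = 0 — inconsistent ⇒ no f, not summable.

No — t_k has no hypergeometric antidifference.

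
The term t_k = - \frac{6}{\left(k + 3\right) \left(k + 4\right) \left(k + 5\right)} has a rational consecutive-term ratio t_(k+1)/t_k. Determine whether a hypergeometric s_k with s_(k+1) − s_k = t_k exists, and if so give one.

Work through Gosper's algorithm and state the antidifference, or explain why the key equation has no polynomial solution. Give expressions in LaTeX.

Compute t_(k+1)/t_k: get (k + 3)/(k + 6).
Take A(k)=k + 3, B(k)=k + 6, C(k)=1.
Need (k + 3)·f(k+1) − (k + 5)·f(k) = 1.
Degrees (1,1,0) ⇒ d ≤ 2.
Match coefficients ⇒ f(k) = k*(k + 7)/24.
So s_k = (B(k−1)f/C)·t_k = (k*(k + 5)*(k + 7)/24)·t_k = k*(-k - 7)/(4*(k + 3)*(k + 4)).
s_(k+1) − s_k = -6/(k**3 + 12*k**2 + 47*k + 60) = t_k.

s_k = \frac{k \left(- k - 7\right)}{4 \left(k + 3\right) \left(k + 4\right)}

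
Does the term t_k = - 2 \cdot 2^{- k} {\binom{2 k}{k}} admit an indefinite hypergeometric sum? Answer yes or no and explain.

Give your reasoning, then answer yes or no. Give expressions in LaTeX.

r(k) = (2*k + 1)/(k + 1) after simplifying.
A = 2*k + 1, B = k + 1, C = 1.
Solve (2*k + 1)·f(k+1) − (k)·f(k) = 1.
deg f ≤ -1 (via 1,1,0).
deg f ≤ -1 is impossible — no certificate.

No — key equation has no polynomial f.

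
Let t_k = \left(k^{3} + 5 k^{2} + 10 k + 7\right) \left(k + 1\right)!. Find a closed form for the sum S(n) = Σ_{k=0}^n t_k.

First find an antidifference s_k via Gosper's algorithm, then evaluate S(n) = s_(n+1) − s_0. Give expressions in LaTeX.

Step 1: r(k) = (k**4 + 10*k**3 + 39*k**2 + 69*k + 46)/(k**3 + 5*k**2 + 10*k + 7).
A = k + 2, B = 1, C = k**3 + 5*k**2 + 10*k + 7.
f must satisfy (k + 2)·f(k+1) − (1)·f(k) = k**3 + 5*k**2 + 10*k + 7.
d = 2 from the (1,0,3) case.
A polynomial solution: f(k) = (k + 1)**2.
R(k) = B(k−1)·f(k)/C(k) = (k + 1)**2/(k**3 + 5*k**2 + 10*k + 7); s_k = R·t_k = (k + 1)**2*factorial(k + 1).
s_(k+1) − s_k = (k**3 + 5*k**2 + 10*k + 7)*factorial(k + 1) = t_k.
Evaluate: s_(n+1) = (n + 2)**2*factorial(n + 2); subtract s_(0) = 1 ⇒ S(n) = n**4*factorial(n) + 7*n**3*factorial(n) + 18*n**2*factorial(n) + 20*n*factorial(n) + 8*factorial(n) - 1.

S(n) = n^{4} n! + 7 n^{3} n! + 18 n^{2} n! + 20 n n! + 8 n! - 1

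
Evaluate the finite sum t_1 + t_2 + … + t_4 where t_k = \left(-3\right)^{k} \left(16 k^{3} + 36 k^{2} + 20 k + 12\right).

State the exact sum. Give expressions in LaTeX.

Σ = 117360

The ratio is 3*(-4*k**3 - 21*k**2 - 35*k - 21)/(4*k**3 + 9*k**2 + 5*k + 3).
A = -3, B = 1, C = k**3 + 9*k**2/4 + 5*k/4 + 3/4.
f must satisfy (-3)·f(k+1) − (1)·f(k) = k**3 + 9*k**2/4 + 5*k/4 + 3/4.
d = 3 from the (0,0,3) case.
Solving with deg f ≤ 3: f(k) = -(4*k**3 - 4*k + 3)/16.
Then R = B(k−1)f/C = -(4*k**3 - 4*k + 3)/(4*(4*k**3 + 9*k**2 + 5*k + 3)), so s_k = R(k)·t_k = (-3)**k*(-4*k**3 + 4*k - 3).
Δs = 4*(-3)**k*(k**3 - 4*k + 3*(k + 1)**3), as required.
Telescoping: Σ = s_(5) − s_(1) = 117369 − (9) = 117360.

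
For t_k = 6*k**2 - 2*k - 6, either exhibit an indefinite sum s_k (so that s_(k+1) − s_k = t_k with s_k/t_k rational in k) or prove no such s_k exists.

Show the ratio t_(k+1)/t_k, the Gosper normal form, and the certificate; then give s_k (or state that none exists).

The ratio is (k - 3*(k + 1)**2 + 4)/(-3*k**2 + k + 3).
Factor: A=1; B=1; C=k**2 - k/3 - 1.
Key eq: (1)·f(k+1) = (1)·f(k) + (k**2 - k/3 - 1).
Degrees (0,0,2) ⇒ d ≤ 3.
Solving with deg f ≤ 3: f(k) = k*(k**2 - 2*k - 2)/3.
So s_k = (B(k−1)f/C)·t_k = (k*(k**2 - 2*k - 2)/(3*k**2 - k - 3))·t_k = 2*k*(k**2 - 2*k - 2).
Δs = 6*k**2 - 2*k - 6, as required.

s_k = 2*k*(k**2 - 2*k - 2)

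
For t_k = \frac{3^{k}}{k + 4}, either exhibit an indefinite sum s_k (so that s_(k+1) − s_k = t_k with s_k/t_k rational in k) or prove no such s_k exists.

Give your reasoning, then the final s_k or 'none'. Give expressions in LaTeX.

t_(k+1)/t_k = 3*(k + 4)/(k + 5).
Gosper form: A/B · C(k+1)/C(k) with A=3*k + 12, B=k + 5, C=1.
f must satisfy (3*k + 12)·f(k+1) − (k + 4)·f(k) = 1.
Bound: deg f ≤ -1.
d = -1 < 0 ⇒ no nonzero polynomial f; not summable.

none — t_k is not Gosper-summable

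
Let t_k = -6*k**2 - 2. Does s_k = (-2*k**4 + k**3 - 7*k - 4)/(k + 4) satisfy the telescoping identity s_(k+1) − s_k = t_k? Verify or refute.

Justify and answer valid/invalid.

s_(k+1) = (-7*k - 2*(k + 1)**4 + (k + 1)**3 - 11)/(k + 5)
s_(k+1) − s_k = (-6*k**4 - 42*k**3 - 41*k**2 - 21*k - 28)/(k**2 + 9*k + 20)
(s_(k+1) − s_k) − t_k = 3*(4*k**3 + 27*k**2 - k + 4)/(k**2 + 9*k + 20)

Invalid: residual 3*(4*k**3 + 27*k**2 - k + 4)/(k**2 + 9*k + 20) ≠ 0.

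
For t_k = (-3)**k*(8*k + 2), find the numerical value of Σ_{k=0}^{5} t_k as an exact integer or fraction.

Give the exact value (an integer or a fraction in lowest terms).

Step 1: r(k) = 3*(-4*k - 5)/(4*k + 1).
So A=-3 and B=1, with C=k + 1/4.
f must satisfy (-3)·f(k+1) − (1)·f(k) = k + 1/4.
Degrees (0,0,1) ⇒ d ≤ 1.
Solve for f: f(k) = -(2*k - 1)/8 (degree 1 ≤ 1).
Then R = B(k−1)f/C = -(2*k - 1)/(2*(4*k + 1)), so s_k = R(k)·t_k = (-3)**k*(1 - 2*k).
Δs = (-3)**k*(8*k + 2), as required.
Telescoping: Σ = s_(6) − s_(0) = -8019 − (1) = -8020.

Σ = -8020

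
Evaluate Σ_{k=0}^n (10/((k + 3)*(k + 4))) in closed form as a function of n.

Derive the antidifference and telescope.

S(n) = 10*(n + 1)/(3*(n + 4))

Step 1: r(k) = (k + 3)/(k + 5).
So A=k + 3 and B=k + 5, with C=1.
Need (k + 3)·f(k+1) − (k + 4)·f(k) = 1.
From deg A=1, deg B=1, deg C=0: d=1.
Solve for f: f(k) = k/3 (degree 1 ≤ 1).
Then R = B(k−1)f/C = k*(k + 4)/3, so s_k = R(k)·t_k = 10*k/(3*(k + 3)).
Δs = 10/(k**2 + 7*k + 12), as required.
Telescope: S(n) = s_(n+1) − s_(0) = 10*(n + 1)/(3*(n + 4)) − (0) = 10*(n + 1)/(3*(n + 4)).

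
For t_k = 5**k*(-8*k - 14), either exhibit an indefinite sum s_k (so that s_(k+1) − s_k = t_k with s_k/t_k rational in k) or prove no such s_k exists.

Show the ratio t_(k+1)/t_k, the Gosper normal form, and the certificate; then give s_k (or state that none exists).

Compute t_(k+1)/t_k: get 5*(4*k + 11)/(4*k + 7).
Gosper form: A/B · C(k+1)/C(k) with A=5, B=1, C=k + 7/4.
f must satisfy (5)·f(k+1) − (1)·f(k) = k + 7/4.
Bound: deg f ≤ 1.
Coefficient equations give f(k) = (2*k + 1)/8.
Certificate R = B(k−1)f/C = (2*k + 1)/(2*(4*k + 7)) gives s_k = 5**k*(-2*k - 1).
Verify: 5**k*(-8*k - 14) matches t_k.

s_k = 5**k*(-2*k - 1)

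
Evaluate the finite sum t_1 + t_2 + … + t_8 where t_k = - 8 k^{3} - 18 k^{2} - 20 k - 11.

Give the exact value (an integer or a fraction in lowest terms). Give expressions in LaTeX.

t_(k+1)/t_k = (8*k**3 + 42*k**2 + 80*k + 57)/(8*k**3 + 18*k**2 + 20*k + 11).
A = 1, B = 1, C = k**3 + 9*k**2/4 + 5*k/2 + 11/8.
Key eq: (1)·f(k+1) = (1)·f(k) + (k**3 + 9*k**2/4 + 5*k/2 + 11/8).
d = 4 from the (0,0,3) case.
Solve for f: f(k) = k*(2*k**3 + 2*k**2 + 3*k + 4)/8 (degree 4 ≤ 4).
Get s_k = R·t_k = k*(-2*k**3 - 2*k**2 - 3*k - 4) with R(k) = B(k−1)f(k)/C(k) = k*(2*k**3 + 2*k**2 + 3*k + 4)/(8*k**3 + 18*k**2 + 20*k + 11).
Verify: -8*k**3 - 18*k**2 - 20*k - 11 matches t_k.
Evaluate s at k=9 and k=1: -14859 and -11; difference -14848.

Σ = -14848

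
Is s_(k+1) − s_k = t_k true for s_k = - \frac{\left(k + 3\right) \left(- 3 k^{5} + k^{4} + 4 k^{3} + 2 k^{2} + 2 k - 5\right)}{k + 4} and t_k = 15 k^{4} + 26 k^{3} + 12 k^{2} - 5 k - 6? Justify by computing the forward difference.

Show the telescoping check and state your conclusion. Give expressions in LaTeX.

s_(k+1) = (3*k**6 + 26*k**5 + 78*k**4 + 98*k**3 + 33*k**2 - 29*k - 4)/(k + 5)
s_(k+1) − s_k = (15*k**6 + 149*k**5 + 459*k**4 + 503*k**3 + 144*k**2 - 130*k - 91)/(k**2 + 9*k + 20)
(s_(k+1) − s_k) − t_k = (-12*k**5 - 87*k**4 - 120*k**3 - 45*k**2 + 24*k + 29)/(k**2 + 9*k + 20)

Invalid: residual \frac{- 12 k^{5} - 87 k^{4} - 120 k^{3} - 45 k^{2} + 24 k + 29}{k^{2} + 9 k + 20} ≠ 0.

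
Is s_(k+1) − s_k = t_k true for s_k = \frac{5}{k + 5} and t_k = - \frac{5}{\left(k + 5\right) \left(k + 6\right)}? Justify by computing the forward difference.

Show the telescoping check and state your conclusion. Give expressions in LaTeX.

valid (s_(k+1) − s_k reduces to t_k)

s_(k+1) = 5/(k + 6)
s_(k+1) − s_k = -5/((k + 5)*(k + 6))
(s_(k+1) − s_k) − t_k = 0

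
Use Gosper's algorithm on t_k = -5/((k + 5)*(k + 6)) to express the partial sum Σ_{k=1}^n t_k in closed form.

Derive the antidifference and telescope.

S(n) = -5*n/(6*n + 36)

t_(k+1)/t_k = (k + 5)/(k + 7).
Gosper form: A/B · C(k+1)/C(k) with A=k + 5, B=k + 7, C=1.
Need (k + 5)·f(k+1) − (k + 6)·f(k) = 1.
Bound: deg f ≤ 1.
A polynomial solution: f(k) = k/5.
So s_k = (B(k−1)f/C)·t_k = (k*(k + 6)/5)·t_k = -k/(k + 5).
Δs = -5/(k**2 + 11*k + 30), as required.
Telescope: S(n) = s_(n+1) − s_(1) = (-n - 1)/(n + 6) − (-1/6) = -5*n/(6*n + 36).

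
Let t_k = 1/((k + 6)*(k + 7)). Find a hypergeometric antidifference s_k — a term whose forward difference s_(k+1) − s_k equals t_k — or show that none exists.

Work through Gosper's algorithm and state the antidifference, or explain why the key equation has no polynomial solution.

s_k = k/(6*(k + 6))

Compute t_(k+1)/t_k: get (k + 6)/(k + 8).
So A=k + 6 and B=k + 8, with C=1.
Set up (k + 6)·f(k+1) − (k + 7)·f(k) − (1) = 0.
deg f ≤ 1 (via 1,1,0).
Solving with deg f ≤ 1: f(k) = k/6.
Then R = B(k−1)f/C = k*(k + 7)/6, so s_k = R(k)·t_k = k/(6*(k + 6)).
Δs = 1/(k**2 + 13*k + 42), as required.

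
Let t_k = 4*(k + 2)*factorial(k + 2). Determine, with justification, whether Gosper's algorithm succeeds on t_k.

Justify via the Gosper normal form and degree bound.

Yes. s_k = 4*factorial(k + 2).

t_(k+1)/t_k = (k + 3)**2/(k + 2).
Take A(k)=k + 3, B(k)=1, C(k)=k + 2.
f must satisfy (k + 3)·f(k+1) − (1)·f(k) = k + 2.
Degrees (1,0,1) ⇒ d ≤ 0.
Solve for f: f(k) = 1 (degree 0 ≤ 0).
So s_k = (B(k−1)f/C)·t_k = (1/(k + 2))·t_k = 4*factorial(k + 2).
Check: Δs_k = 4*(k + 2)*factorial(k + 2). ✓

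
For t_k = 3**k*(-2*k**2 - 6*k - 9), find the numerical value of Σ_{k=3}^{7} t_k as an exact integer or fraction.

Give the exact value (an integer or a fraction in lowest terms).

Σ = -439263

The ratio is 3*(2*k**2 + 10*k + 17)/(2*k**2 + 6*k + 9).
Gosper form: A/B · C(k+1)/C(k) with A=3, B=1, C=k**2 + 3*k + 9/2.
f must satisfy (3)·f(k+1) − (1)·f(k) = k**2 + 3*k + 9/2.
From deg A=0, deg B=0, deg C=2: d=2.
Coefficient equations give f(k) = (k**2 + 3)/2.
So s_k = (B(k−1)f/C)·t_k = ((k**2 + 3)/(2*k**2 + 6*k + 9))·t_k = 3**k*(-k**2 - 3).
Verify: 3**k*(k**2 - 3*(k + 1)**2 - 6) matches t_k.
Telescoping: Σ = s_(8) − s_(3) = -439587 − (-324) = -439263.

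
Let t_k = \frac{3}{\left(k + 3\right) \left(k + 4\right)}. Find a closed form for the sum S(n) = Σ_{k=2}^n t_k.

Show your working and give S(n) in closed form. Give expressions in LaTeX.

S(n) = \frac{3 \left(n - 1\right)}{5 \left(n + 4\right)}

The ratio is (k + 3)/(k + 5).
Factor: A=k + 3; B=k + 5; C=1.
Key eq: (k + 3)·f(k+1) = (k + 4)·f(k) + (1).
d = 1 from the (1,1,0) case.
Solving with deg f ≤ 1: f(k) = k/3.
Get s_k = R·t_k = k/(k + 3) with R(k) = B(k−1)f(k)/C(k) = k*(k + 4)/3.
Verify: 3/(k**2 + 7*k + 12) matches t_k.
Evaluate: s_(n+1) = (n + 1)/(n + 4); subtract s_(2) = 2/5 ⇒ S(n) = 3*(n - 1)/(5*(n + 4)).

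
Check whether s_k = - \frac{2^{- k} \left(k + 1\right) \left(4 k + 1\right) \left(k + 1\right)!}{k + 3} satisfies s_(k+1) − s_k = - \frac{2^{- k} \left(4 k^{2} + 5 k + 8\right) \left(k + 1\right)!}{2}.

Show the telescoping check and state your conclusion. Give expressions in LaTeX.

Invalid: residual \frac{2^{- k} \left(4 k^{3} + 17 k^{2} + 15 k + 22\right) \left(k + 1\right)!}{\left(k + 3\right) \left(k + 4\right)} ≠ 0.

s_(k+1) = -(k + 2)*(4*k + 5)*factorial(k + 2)/(2*2**k*(k + 4))
s_(k+1) − s_k = -(4*k**4 + 25*k**3 + 57*k**2 + 86*k + 52)*factorial(k + 1)/(2*2**k*(k + 3)*(k + 4))
(s_(k+1) − s_k) − t_k = (4*k**3 + 17*k**2 + 15*k + 22)*factorial(k + 1)/(2**k*(k + 3)*(k + 4))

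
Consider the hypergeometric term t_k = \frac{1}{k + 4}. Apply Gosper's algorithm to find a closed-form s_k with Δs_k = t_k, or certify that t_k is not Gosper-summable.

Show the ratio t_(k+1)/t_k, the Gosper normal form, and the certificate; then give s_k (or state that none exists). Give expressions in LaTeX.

The ratio is (k + 4)/(k + 5).
Gosper form: A/B · C(k+1)/C(k) with A=k + 4, B=k + 5, C=1.
Solve (k + 4)·f(k+1) − (k + 4)·f(k) = 1.
deg f ≤ 0 (via 1,1,0).
Write f(k) = c0. Then LHS − RHS = -1, requiring -1 = 0: contradictory. No certificate.

not Gosper-summable; s_k does not exist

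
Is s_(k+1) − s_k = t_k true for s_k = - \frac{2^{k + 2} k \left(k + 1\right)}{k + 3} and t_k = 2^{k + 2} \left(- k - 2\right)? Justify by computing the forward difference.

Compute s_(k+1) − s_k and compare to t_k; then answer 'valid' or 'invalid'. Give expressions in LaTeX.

s_(k+1) = -2**(k + 3)*(k + 1)*(k + 2)/(k + 4)
s_(k+1) − s_k = 2**(k + 2)*(k + 1)*(k*(k + 4) - 2*(k + 2)*(k + 3))/((k + 3)*(k + 4))
(s_(k+1) − s_k) − t_k = 2**(k + 3)*(k**2 + 4*k + 6)/(k**2 + 7*k + 12)

Invalid: residual \frac{2^{k + 3} \left(k^{2} + 4 k + 6\right)}{k^{2} + 7 k + 12} ≠ 0.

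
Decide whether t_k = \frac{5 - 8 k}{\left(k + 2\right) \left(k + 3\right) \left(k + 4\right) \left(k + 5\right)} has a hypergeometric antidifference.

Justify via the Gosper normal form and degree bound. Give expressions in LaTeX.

t_(k+1)/t_k = (k + 2)*(8*k + 3)/((k + 6)*(8*k - 5)).
Take A(k)=k + 2, B(k)=k + 6, C(k)=k - 5/8.
Solve (k + 2)·f(k+1) − (k + 5)·f(k) = k - 5/8.
From deg A=1, deg B=1, deg C=1: d=3.
Solve for f: f(k) = k*(k - 5)*(k + 14)/192 (degree 3 ≤ 3).
R(k) = B(k−1)·f(k)/C(k) = k*(k - 5)*(k + 5)*(k + 14)/(24*(8*k - 5)); s_k = R·t_k = k*(-k**2 - 9*k + 70)/(24*(k + 2)*(k + 3)*(k + 4)).
Δs = (5 - 8*k)/(k**4 + 14*k**3 + 71*k**2 + 154*k + 120), as required.

Yes. s_k = \frac{k \left(- k^{2} - 9 k + 70\right)}{24 \left(k + 2\right) \left(k + 3\right) \left(k + 4\right)}.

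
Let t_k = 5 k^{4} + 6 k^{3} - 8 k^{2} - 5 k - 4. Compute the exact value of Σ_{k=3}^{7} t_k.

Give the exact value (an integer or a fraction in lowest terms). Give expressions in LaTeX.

Σ = 26720

The ratio is (5*k**4 + 26*k**3 + 40*k**2 + 17*k - 6)/(5*k**4 + 6*k**3 - 8*k**2 - 5*k - 4).
Gosper form: A/B · C(k+1)/C(k) with A=1, B=1, C=k**4 + 6*k**3/5 - 8*k**2/5 - k - 4/5.
Need (1)·f(k+1) − (1)·f(k) = k**4 + 6*k**3/5 - 8*k**2/5 - k - 4/5.
deg f ≤ 5 (via 0,0,4).
A polynomial solution: f(k) = k*(k**4 - k**3 - 4*k**2 + 3*k - 3)/5.
R(k) = B(k−1)·f(k)/C(k) = k*(k**4 - k**3 - 4*k**2 + 3*k - 3)/(5*k**4 + 6*k**3 - 8*k**2 - 5*k - 4); s_k = R·t_k = k*(k**4 - k**3 - 4*k**2 + 3*k - 3).
s_(k+1) − s_k = 5*k**4 + 6*k**3 - 8*k**2 - 5*k - 4 = t_k.
Sum = s_(8) − s_(3); s_(8) = 26792, s_(3) = 72 ⇒ 26720.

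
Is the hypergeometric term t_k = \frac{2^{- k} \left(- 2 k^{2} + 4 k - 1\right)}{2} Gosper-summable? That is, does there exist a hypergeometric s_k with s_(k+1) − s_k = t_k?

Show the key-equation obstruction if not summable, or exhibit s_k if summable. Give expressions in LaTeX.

Yes. s_k = 2^{- k} \left(2 k^{2} + 3\right).

The ratio is (2*k**2 - 1)/(2*(2*k**2 - 4*k + 1)).
Gosper form: A/B · C(k+1)/C(k) with A=1/2, B=1, C=k**2 - 2*k + 1/2.
Set up (1/2)·f(k+1) − (1)·f(k) − (k**2 - 2*k + 1/2) = 0.
Bound: deg f ≤ 2.
Match coefficients ⇒ f(k) = -2*k**2 - 3.
So s_k = (B(k−1)f/C)·t_k = (-2*(2*k**2 + 3)/(2*k**2 - 4*k + 1))·t_k = (2*k**2 + 3)/2**k.
s_(k+1) − s_k = (-2*k**2 + 4*k - 1)/(2*2**k) = t_k.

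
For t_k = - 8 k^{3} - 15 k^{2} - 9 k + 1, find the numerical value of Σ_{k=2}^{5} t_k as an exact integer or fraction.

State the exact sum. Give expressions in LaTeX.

Σ = -2724

t_(k+1)/t_k = (8*k**3 + 39*k**2 + 63*k + 31)/(8*k**3 + 15*k**2 + 9*k - 1).
A = 1, B = 1, C = k**3 + 15*k**2/8 + 9*k/8 - 1/8.
f must satisfy (1)·f(k+1) − (1)·f(k) = k**3 + 15*k**2/8 + 9*k/8 - 1/8.
Bound: deg f ≤ 4.
Match coefficients ⇒ f(k) = k*(2*k**3 + k**2 - k - 3)/8.
Then R = B(k−1)f/C = k*(2*k**3 + k**2 - k - 3)/(8*k**3 + 15*k**2 + 9*k - 1), so s_k = R(k)·t_k = k*(-2*k**3 - k**2 + k + 3).
Δs = -8*k**3 - 15*k**2 - 9*k + 1, as required.
Evaluate s at k=6 and k=2: -2754 and -30; difference -2724.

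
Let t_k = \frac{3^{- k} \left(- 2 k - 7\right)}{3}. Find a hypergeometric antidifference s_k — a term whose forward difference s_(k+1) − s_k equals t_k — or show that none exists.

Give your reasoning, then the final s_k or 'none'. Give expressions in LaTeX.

t_(k+1)/t_k = (2*k + 9)/(3*(2*k + 7)).
Take A(k)=1/3, B(k)=1, C(k)=k + 7/2.
Solve (1/3)·f(k+1) − (1)·f(k) = k + 7/2.
Degrees (0,0,1) ⇒ d ≤ 1.
Match coefficients ⇒ f(k) = -3*(k + 4)/2.
Certificate R = B(k−1)f/C = -3*(k + 4)/(2*k + 7) gives s_k = (k + 4)/3**k.
Verify: (-2*k - 7)/(3*3**k) matches t_k.

s_k = 3^{- k} \left(k + 4\right)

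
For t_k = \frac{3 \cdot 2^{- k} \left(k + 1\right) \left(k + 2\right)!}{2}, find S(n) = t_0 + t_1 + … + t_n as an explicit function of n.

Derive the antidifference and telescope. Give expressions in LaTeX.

S(n) = -6 + \frac{3 \cdot 2^{- n} \left(n + 3\right)!}{2}

The ratio is (k + 2)*(k + 3)/(2*(k + 1)).
Take A(k)=k/2 + 3/2, B(k)=1, C(k)=k + 1.
Solve (k/2 + 3/2)·f(k+1) − (1)·f(k) = k + 1.
From deg A=1, deg B=0, deg C=1: d=0.
Match coefficients ⇒ f(k) = 2.
Then R = B(k−1)f/C = 2/(k + 1), so s_k = R(k)·t_k = 3*factorial(k + 2)/2**k.
s_(k+1) − s_k = 3*(k + 1)*factorial(k + 2)/(2*2**k) = t_k.
s_(n+1) = 3*2**(-n - 1)*factorial(n + 3) and s_(0) = 6, so S(n) = -6 + 3*factorial(n + 3)/(2*2**n).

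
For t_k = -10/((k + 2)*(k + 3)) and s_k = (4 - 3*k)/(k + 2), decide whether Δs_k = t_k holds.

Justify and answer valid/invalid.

valid; difference matches t_k

s_(k+1) = (1 - 3*k)/(k + 3)
s_(k+1) − s_k = -10/(k**2 + 5*k + 6)
(s_(k+1) − s_k) − t_k = 0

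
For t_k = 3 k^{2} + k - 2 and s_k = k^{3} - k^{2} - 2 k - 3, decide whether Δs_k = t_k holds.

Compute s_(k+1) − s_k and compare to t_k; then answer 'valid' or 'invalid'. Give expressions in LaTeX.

valid; difference matches t_k

s_(k+1) = k**3 + 2*k**2 - k - 5
s_(k+1) − s_k = 3*k**2 + k - 2
(s_(k+1) − s_k) − t_k = 0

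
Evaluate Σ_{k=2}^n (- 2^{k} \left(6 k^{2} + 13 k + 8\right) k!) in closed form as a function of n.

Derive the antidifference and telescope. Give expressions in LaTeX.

S(n) = - 6 \cdot 2^{n} n^{2} n! - 16 \cdot 2^{n} n n! - 10 \cdot 2^{n} n! + 64

Step 1: r(k) = 2*(6*k**3 + 31*k**2 + 52*k + 27)/(6*k**2 + 13*k + 8).
A = 2*k + 2, B = 1, C = k**2 + 13*k/6 + 4/3.
Set up (2*k + 2)·f(k+1) − (1)·f(k) − (k**2 + 13*k/6 + 4/3) = 0.
Bound: deg f ≤ 1.
A polynomial solution: f(k) = (3*k + 2)/6.
Then R = B(k−1)f/C = (3*k + 2)/(6*k**2 + 13*k + 8), so s_k = R(k)·t_k = -2**k*(3*k + 2)*factorial(k).
Verify: -2**k*(6*k**2 + 13*k + 8)*factorial(k) matches t_k.
Evaluate: s_(n+1) = -2**(n + 1)*(3*n + 5)*factorial(n + 1); subtract s_(2) = -64 ⇒ S(n) = -6*2**n*n**2*factorial(n) - 16*2**n*n*factorial(n) - 10*2**n*factorial(n) + 64.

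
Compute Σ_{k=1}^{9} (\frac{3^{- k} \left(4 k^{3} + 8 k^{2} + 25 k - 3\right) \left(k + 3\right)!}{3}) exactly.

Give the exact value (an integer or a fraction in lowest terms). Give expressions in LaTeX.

Ratio r(k) = (4*k**4 + 36*k**3 + 133*k**2 + 246*k + 136)/(3*(4*k**3 + 8*k**2 + 25*k - 3)).
Take A(k)=k/3 + 4/3, B(k)=1, C(k)=k**3 + 2*k**2 + 25*k/4 - 3/4.
Key eq: (k/3 + 4/3)·f(k+1) = (1)·f(k) + (k**3 + 2*k**2 + 25*k/4 - 3/4).
deg f ≤ 2 (via 1,0,3).
A polynomial solution: f(k) = 3*(2*k - 3)*(2*k + 1)/4.
Certificate R = B(k−1)f/C = 3*(2*k - 3)*(2*k + 1)/(4*k**3 + 8*k**2 + 25*k - 3) gives s_k = (2*k - 3)*(2*k + 1)*factorial(k + 3)/3**k.
Verify: (4*k**3 + 8*k**2 + 25*k - 3)*factorial(k + 3)/(3*3**k) matches t_k.
Sum = s_(10) − s_(1); s_(10) = 3049446400/81, s_(1) = -24 ⇒ 3049448344/81.

Σ = 3049448344/81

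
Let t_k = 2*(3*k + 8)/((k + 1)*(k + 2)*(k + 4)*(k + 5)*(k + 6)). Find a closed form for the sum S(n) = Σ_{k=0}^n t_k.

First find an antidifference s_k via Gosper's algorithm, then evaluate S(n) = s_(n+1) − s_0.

Step 1: r(k) = (k + 1)*(k + 4)*(3*k + 11)/((k + 3)*(k + 7)*(3*k + 8)).
Take A(k)=k + 1, B(k)=k + 7, C(k)=k**2 + 17*k/3 + 8.
f must satisfy (k + 1)·f(k+1) − (k + 6)·f(k) = k**2 + 17*k/3 + 8.
Degrees (1,1,2) ⇒ d ≤ 5.
A polynomial solution: f(k) = k*(k + 2)*(k + 3)*(k**2 + 10*k + 29)/60.
Get s_k = R·t_k = k*(k**2 + 10*k + 29)/(10*(k**3 + 10*k**2 + 29*k + 20)) with R(k) = B(k−1)f(k)/C(k) = k*(k + 2)*(k + 6)*(k**2 + 10*k + 29)/(20*(3*k + 8)).
Verify: 2*(3*k + 8)/(k**5 + 18*k**4 + 121*k**3 + 372*k**2 + 508*k + 240) matches t_k.
Evaluate: s_(n+1) = (n**3 + 13*n**2 + 52*n + 40)/(10*(n**3 + 13*n**2 + 52*n + 60)); subtract s_(0) = 0 ⇒ S(n) = (n**3 + 13*n**2 + 52*n + 40)/(10*(n**3 + 13*n**2 + 52*n + 60)).

S(n) = (n**3 + 13*n**2 + 52*n + 40)/(10*(n**3 + 13*n**2 + 52*n + 60))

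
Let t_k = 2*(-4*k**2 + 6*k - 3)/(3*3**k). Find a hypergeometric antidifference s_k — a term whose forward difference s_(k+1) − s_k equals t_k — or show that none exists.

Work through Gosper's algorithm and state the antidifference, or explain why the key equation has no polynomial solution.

s_k = 2*(2*k**2 - k + 2)/3**k

r(k) = (4*k**2 + 2*k + 1)/(3*(4*k**2 - 6*k + 3)) after simplifying.
Gosper form: A/B · C(k+1)/C(k) with A=1/3, B=1, C=k**2 - 3*k/2 + 3/4.
f must satisfy (1/3)·f(k+1) − (1)·f(k) = k**2 - 3*k/2 + 3/4.
Degrees (0,0,2) ⇒ d ≤ 2.
Coefficient equations give f(k) = -3*(2*k**2 - k + 2)/4.
Then R = B(k−1)f/C = -3*(2*k**2 - k + 2)/(4*k**2 - 6*k + 3), so s_k = R(k)·t_k = 2*(2*k**2 - k + 2)/3**k.
s_(k+1) − s_k = 2*(-4*k**2 + 6*k - 3)/(3*3**k) = t_k.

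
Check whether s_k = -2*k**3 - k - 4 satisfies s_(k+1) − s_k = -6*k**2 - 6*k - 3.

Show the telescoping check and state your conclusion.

Valid: the claim telescopes to t_k.

s_(k+1) = -k - 2*(k + 1)**3 - 5
s_(k+1) − s_k = -6*k**2 - 6*k - 3
(s_(k+1) − s_k) − t_k = 0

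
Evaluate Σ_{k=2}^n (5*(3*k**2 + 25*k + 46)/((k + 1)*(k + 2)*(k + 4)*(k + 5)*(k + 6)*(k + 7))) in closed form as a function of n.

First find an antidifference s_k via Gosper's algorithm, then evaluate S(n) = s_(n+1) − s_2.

Ratio r(k) = (k + 1)*(k + 4)*(25*k + 3*(k + 1)**2 + 71)/((k + 3)*(k + 8)*(3*k**2 + 25*k + 46)).
A = k + 1, B = k + 8, C = k**3 + 34*k**2/3 + 121*k/3 + 46.
Set up (k + 1)·f(k+1) − (k + 7)·f(k) − (k**3 + 34*k**2/3 + 121*k/3 + 46) = 0.
Degrees (1,1,3) ⇒ d ≤ 6.
Solve for f: f(k) = k*(k + 2)*(k + 3)*(k + 5)*(k**2 + 11*k + 34)/72 (degree 6 ≤ 6).
Certificate R = B(k−1)f/C = k*(k + 2)*(k + 5)*(k + 7)*(k**2 + 11*k + 34)/(24*(3*k**2 + 25*k + 46)) gives s_k = 5*k*(k**2 + 11*k + 34)/(24*(k**3 + 11*k**2 + 34*k + 24)).
Check: Δs_k = 5*(3*k**2 + 25*k + 46)/(k**6 + 25*k**5 + 247*k**4 + 1219*k**3 + 3112*k**2 + 3796*k + 1680). ✓
s_(n+1) = 5*(n**3 + 14*n**2 + 59*n + 46)/(24*(n**3 + 14*n**2 + 59*n + 70)) and s_(2) = 25/144, so S(n) = 5*(n**3 + 14*n**2 + 59*n - 74)/(144*(n**3 + 14*n**2 + 59*n + 70)).

S(n) = 5*(n**3 + 14*n**2 + 59*n - 74)/(144*(n**3 + 14*n**2 + 59*n + 70))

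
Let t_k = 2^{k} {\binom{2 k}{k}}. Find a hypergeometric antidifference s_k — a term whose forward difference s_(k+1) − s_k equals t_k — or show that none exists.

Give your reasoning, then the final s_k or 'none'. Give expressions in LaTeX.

Step 1: r(k) = 4*(2*k + 1)/(k + 1).
Normal form (A,B,C) = (8*k + 4, k + 1, 1).
f must satisfy (8*k + 4)·f(k+1) − (k)·f(k) = 1.
d = -1 from the (1,1,0) case.
deg f ≤ -1 is impossible — no certificate.

no hypergeometric antidifference exists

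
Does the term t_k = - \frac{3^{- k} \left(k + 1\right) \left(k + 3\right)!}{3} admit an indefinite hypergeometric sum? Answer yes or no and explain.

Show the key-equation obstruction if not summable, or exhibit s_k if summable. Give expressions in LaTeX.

r(k) = (k + 2)*(k + 4)/(3*(k + 1)) after simplifying.
So A=k/3 + 4/3 and B=1, with C=k + 1.
Need (k/3 + 4/3)·f(k+1) − (1)·f(k) = k + 1.
Bound: deg f ≤ 0.
Solving with deg f ≤ 0: f(k) = 3.
So s_k = (B(k−1)f/C)·t_k = (3/(k + 1))·t_k = -factorial(k + 3)/3**k.
Δs = -(k + 1)*factorial(k + 3)/(3*3**k), as required.

Yes. s_k = - 3^{- k} \left(k + 3\right)!.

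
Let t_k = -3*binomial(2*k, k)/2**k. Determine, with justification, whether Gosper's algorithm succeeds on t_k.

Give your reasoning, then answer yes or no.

Ratio r(k) = (2*k + 1)/(k + 1).
Take A(k)=2*k + 1, B(k)=k + 1, C(k)=1.
Solve (2*k + 1)·f(k+1) − (k)·f(k) = 1.
d = -1 from the (1,1,0) case.
Bound -1 < 0, so the key equation has no polynomial solution.

No — t_k has no hypergeometric antidifference.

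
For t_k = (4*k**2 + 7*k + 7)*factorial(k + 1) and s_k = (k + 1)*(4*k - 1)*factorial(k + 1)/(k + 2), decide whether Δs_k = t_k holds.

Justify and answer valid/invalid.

s_(k+1) = (k + 2)*(4*k + 3)*factorial(k + 2)/(k + 3)
s_(k+1) − s_k = (4*k**4 + 23*k**3 + 51*k**2 + 60*k + 27)*factorial(k + 1)/((k + 2)*(k + 3))
(s_(k+1) − s_k) − t_k = -(4*k**3 + 15*k**2 + 17*k + 15)*factorial(k + 1)/((k + 2)*(k + 3))

Invalid: residual -(4*k**3 + 15*k**2 + 17*k + 15)*factorial(k + 1)/((k + 2)*(k + 3)) ≠ 0.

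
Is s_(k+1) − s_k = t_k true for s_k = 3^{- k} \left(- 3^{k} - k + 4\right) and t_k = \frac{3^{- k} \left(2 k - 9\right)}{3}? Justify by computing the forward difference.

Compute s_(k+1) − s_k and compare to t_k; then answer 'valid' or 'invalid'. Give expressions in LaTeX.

s_(k+1) = (-3*3**k - k + 3)/(3*3**k)
s_(k+1) − s_k = (2*k - 9)/(3*3**k)
(s_(k+1) − s_k) − t_k = 0

Valid: the claim telescopes to t_k.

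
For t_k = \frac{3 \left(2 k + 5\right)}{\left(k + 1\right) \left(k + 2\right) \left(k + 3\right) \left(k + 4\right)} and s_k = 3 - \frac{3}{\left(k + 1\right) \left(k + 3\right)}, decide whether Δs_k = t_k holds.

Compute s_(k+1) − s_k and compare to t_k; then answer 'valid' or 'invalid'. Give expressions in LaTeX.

s_(k+1) = 3 - 3/((k + 2)*(k + 4))
s_(k+1) − s_k = 3*(2*k + 5)/(k**4 + 10*k**3 + 35*k**2 + 50*k + 24)
(s_(k+1) − s_k) − t_k = 0

valid; difference matches t_k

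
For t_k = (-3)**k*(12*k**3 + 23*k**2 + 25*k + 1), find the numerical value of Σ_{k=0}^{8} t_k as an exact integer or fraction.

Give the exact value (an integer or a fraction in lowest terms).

Σ = 41590177

Ratio r(k) = 3*(-12*k**3 - 59*k**2 - 107*k - 61)/(12*k**3 + 23*k**2 + 25*k + 1).
So A=-3 and B=1, with C=k**3 + 23*k**2/12 + 25*k/12 + 1/12.
Set up (-3)·f(k+1) − (1)·f(k) − (k**3 + 23*k**2/12 + 25*k/12 + 1/12) = 0.
deg f ≤ 3 (via 0,0,3).
Solve for f: f(k) = -(3*k**3 - k**2 + k - 2)/12 (degree 3 ≤ 3).
Then R = B(k−1)f/C = -(3*k**3 - k**2 + k - 2)/(12*k**3 + 23*k**2 + 25*k + 1), so s_k = R(k)·t_k = (-3)**k*(-3*k**3 + k**2 - k + 2).
Check: Δs_k = (-3)**k*(12*k**3 + 23*k**2 + 25*k + 1). ✓
Evaluate s at k=9 and k=0: 41590179 and 2; difference 41590177.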